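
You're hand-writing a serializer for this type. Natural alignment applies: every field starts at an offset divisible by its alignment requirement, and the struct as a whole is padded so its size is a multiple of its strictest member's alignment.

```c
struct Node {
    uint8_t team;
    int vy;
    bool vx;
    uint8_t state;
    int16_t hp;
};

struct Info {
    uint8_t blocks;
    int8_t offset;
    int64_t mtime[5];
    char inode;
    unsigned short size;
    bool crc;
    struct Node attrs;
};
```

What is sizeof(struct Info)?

72 bytes

Node: team at 0 (size 1, align 1) → ends 1; pad 3 to align 4 for vy; vy at 4 (size 4, align 4) → ends 8; vx at 8 (size 1, align 1) → ends 9; state at 9 (size 1, align 1) → ends 10; hp at 10 (size 2, align 2) → ends 12; total 12 bytes, alignment 4
blocks at 0 (size 1, align 1) → ends 1
offset at 1 (size 1, align 1) → ends 2
pad 6 to align 8 for mtime
mtime at 8 (size 40, align 8) → ends 48
inode at 48 (size 1, align 1) → ends 49
pad 1 to align 2 for size
size at 50 (size 2, align 2) → ends 52
crc at 52 (size 1, align 1) → ends 53
pad 3 to align 4 for attrs
attrs at 56 (size 12, align 4) → ends 68
tail pad 4 to reach multiple of 8
total 72 bytes, alignment 8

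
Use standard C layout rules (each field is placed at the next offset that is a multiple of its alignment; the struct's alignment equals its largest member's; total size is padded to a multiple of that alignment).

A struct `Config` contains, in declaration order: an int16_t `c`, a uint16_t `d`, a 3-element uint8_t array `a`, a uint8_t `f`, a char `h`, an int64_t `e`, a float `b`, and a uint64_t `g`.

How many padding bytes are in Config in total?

@0: c [2B, align 2] → 2
@2: d [2B, align 2] → 4
@4: a [3B, align 1] → 7
@7: f [1B, align 1] → 8
@8: h [1B, align 1] → 9
+7 pad (align 8)
@16: e [8B, align 8] → 24
@24: b [4B, align 4] → 28
+4 pad (align 8)
@32: g [8B, align 8] → 40
size 40, align 8
data bytes 29, size 40 → padding 11

11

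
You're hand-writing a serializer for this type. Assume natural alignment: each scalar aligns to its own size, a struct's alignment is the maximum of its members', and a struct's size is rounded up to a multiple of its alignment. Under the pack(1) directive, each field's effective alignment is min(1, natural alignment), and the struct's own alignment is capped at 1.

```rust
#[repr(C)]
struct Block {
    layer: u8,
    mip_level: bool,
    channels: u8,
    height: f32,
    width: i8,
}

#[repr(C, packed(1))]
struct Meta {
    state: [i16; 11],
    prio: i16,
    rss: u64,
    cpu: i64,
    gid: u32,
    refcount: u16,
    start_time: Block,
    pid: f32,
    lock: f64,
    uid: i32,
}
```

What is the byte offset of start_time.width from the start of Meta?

54

Block: 0..1  layer  (1B, 1-aligned); 1..2  mip_level  (1B, 1-aligned); 2..3  channels  (1B, 1-aligned); 3..4  -- padding (1B); 4..8  height  (4B, 4-aligned); 8..9  width  (1B, 1-aligned); 9..12  -- tail padding (3B); sizeof = 12, alignof = 4
0..22  state  (22B, 1-aligned)
22..24  prio  (2B, 1-aligned)
24..32  rss  (8B, 1-aligned)
32..40  cpu  (8B, 1-aligned)
40..44  gid  (4B, 1-aligned)
44..46  refcount  (2B, 1-aligned)
46..58  start_time  (12B, 1-aligned)
within Block: width at 8
46 + 8 = 54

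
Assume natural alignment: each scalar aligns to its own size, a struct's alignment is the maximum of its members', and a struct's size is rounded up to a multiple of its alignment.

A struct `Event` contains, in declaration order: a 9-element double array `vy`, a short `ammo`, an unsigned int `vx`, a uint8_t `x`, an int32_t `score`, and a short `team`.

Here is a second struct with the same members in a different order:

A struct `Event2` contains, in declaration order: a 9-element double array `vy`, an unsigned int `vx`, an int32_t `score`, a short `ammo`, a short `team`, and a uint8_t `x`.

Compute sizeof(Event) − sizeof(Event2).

8

0..72  vy  (72B, 8-aligned)
72..74  ammo  (2B, 2-aligned)
74..76  -- padding (2B)
76..80  vx  (4B, 4-aligned)
80..81  x  (1B, 1-aligned)
81..84  -- padding (3B)
84..88  score  (4B, 4-aligned)
88..90  team  (2B, 2-aligned)
90..96  -- tail padding (6B)
sizeof = 96, alignof = 8
— Event2 —
0..72  vy  (72B, 8-aligned)
72..76  vx  (4B, 4-aligned)
76..80  score  (4B, 4-aligned)
80..82  ammo  (2B, 2-aligned)
82..84  team  (2B, 2-aligned)
84..85  x  (1B, 1-aligned)
85..88  -- tail padding (3B)
sizeof = 88, alignof = 8
96 − 88 = 8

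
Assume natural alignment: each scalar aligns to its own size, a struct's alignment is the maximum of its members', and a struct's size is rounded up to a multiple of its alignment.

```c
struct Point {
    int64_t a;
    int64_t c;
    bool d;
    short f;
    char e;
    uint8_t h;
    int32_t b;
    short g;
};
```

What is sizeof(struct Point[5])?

160

a at 0 (size 8, align 8) → ends 8
c at 8 (size 8, align 8) → ends 16
d at 16 (size 1, align 1) → ends 17
pad 1 to align 2 for f
f at 18 (size 2, align 2) → ends 20
e at 20 (size 1, align 1) → ends 21
h at 21 (size 1, align 1) → ends 22
pad 2 to align 4 for b
b at 24 (size 4, align 4) → ends 28
g at 28 (size 2, align 2) → ends 30
tail pad 2 to reach multiple of 8
total 32 bytes, alignment 8
array of 5: 5 × 32 = 160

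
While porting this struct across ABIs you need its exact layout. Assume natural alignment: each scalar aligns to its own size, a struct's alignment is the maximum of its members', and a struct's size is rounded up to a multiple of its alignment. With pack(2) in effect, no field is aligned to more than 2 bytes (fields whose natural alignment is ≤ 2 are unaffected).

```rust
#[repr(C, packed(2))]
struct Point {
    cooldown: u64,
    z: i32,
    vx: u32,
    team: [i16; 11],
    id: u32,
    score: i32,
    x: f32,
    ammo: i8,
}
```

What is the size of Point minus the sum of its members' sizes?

0..8  cooldown  (8B, 2-aligned)
8..12  z  (4B, 2-aligned)
12..16  vx  (4B, 2-aligned)
16..38  team  (22B, 2-aligned)
38..42  id  (4B, 2-aligned)
42..46  score  (4B, 2-aligned)
46..50  x  (4B, 2-aligned)
50..51  ammo  (1B, 1-aligned)
51..52  -- tail padding (1B)
sizeof = 52, alignof = 2
data bytes 51, size 52 → padding 1

1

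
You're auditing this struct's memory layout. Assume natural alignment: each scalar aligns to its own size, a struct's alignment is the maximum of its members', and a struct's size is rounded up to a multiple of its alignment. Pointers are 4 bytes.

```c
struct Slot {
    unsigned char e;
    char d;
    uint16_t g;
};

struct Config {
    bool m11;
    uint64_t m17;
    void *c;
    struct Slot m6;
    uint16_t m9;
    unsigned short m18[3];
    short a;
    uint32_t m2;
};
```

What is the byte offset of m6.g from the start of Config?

Slot: @0: e [1B, align 1] → 1; @1: d [1B, align 1] → 2; @2: g [2B, align 2] → 4; size 4, align 2
@0: m11 [1B, align 1] → 1
+7 pad (align 8)
@8: m17 [8B, align 8] → 16
@16: c [4B, align 4] → 20
@20: m6 [4B, align 2] → 24
within Slot: g at 2
20 + 2 = 22

22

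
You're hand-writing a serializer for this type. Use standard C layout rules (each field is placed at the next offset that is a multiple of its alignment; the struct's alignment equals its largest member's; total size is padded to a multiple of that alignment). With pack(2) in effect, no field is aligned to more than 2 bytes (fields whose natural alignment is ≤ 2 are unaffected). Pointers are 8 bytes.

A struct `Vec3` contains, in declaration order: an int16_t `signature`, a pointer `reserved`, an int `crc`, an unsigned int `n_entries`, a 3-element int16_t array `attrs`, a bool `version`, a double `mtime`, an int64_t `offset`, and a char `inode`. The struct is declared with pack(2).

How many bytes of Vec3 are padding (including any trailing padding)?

2

0..2  signature  (2B, 2-aligned)
2..10  reserved  (8B, 2-aligned)
10..14  crc  (4B, 2-aligned)
14..18  n_entries  (4B, 2-aligned)
18..24  attrs  (6B, 2-aligned)
24..25  version  (1B, 1-aligned)
25..26  -- padding (1B)
26..34  mtime  (8B, 2-aligned)
34..42  offset  (8B, 2-aligned)
42..43  inode  (1B, 1-aligned)
43..44  -- tail padding (1B)
sizeof = 44, alignof = 2
data bytes 42, size 44 → padding 2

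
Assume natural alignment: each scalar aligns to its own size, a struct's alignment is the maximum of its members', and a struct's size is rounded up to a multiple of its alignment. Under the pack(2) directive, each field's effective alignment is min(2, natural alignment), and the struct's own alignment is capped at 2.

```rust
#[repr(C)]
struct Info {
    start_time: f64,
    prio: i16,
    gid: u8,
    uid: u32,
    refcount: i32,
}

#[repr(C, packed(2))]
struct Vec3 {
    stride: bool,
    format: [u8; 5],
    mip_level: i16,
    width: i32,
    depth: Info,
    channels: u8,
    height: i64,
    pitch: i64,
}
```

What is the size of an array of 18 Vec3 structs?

972

Info: 0..8  start_time  (8B, 8-aligned); 8..10  prio  (2B, 2-aligned); 10..11  gid  (1B, 1-aligned); 11..12  -- padding (1B); 12..16  uid  (4B, 4-aligned); 16..20  refcount  (4B, 4-aligned); 20..24  -- tail padding (4B); sizeof = 24, alignof = 8
0..1  stride  (1B, 1-aligned)
1..6  format  (5B, 1-aligned)
6..8  mip_level  (2B, 2-aligned)
8..12  width  (4B, 2-aligned)
12..36  depth  (24B, 2-aligned)
36..37  channels  (1B, 1-aligned)
37..38  -- padding (1B)
38..46  height  (8B, 2-aligned)
46..54  pitch  (8B, 2-aligned)
sizeof = 54, alignof = 2
array of 18: 18 × 54 = 972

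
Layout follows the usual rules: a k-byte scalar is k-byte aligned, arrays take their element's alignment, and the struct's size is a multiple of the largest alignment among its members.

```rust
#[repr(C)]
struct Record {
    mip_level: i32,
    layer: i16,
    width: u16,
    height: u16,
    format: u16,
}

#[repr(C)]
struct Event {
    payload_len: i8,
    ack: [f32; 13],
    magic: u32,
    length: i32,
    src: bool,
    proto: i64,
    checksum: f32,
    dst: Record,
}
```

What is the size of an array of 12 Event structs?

1152

Record: mip_level at 0 (size 4, align 4) → ends 4; layer at 4 (size 2, align 2) → ends 6; width at 6 (size 2, align 2) → ends 8; height at 8 (size 2, align 2) → ends 10; format at 10 (size 2, align 2) → ends 12; total 12 bytes, alignment 4
payload_len at 0 (size 1, align 1) → ends 1
pad 3 to align 4 for ack
ack at 4 (size 52, align 4) → ends 56
magic at 56 (size 4, align 4) → ends 60
length at 60 (size 4, align 4) → ends 64
src at 64 (size 1, align 1) → ends 65
pad 7 to align 8 for proto
proto at 72 (size 8, align 8) → ends 80
checksum at 80 (size 4, align 4) → ends 84
dst at 84 (size 12, align 4) → ends 96
total 96 bytes, alignment 8
array of 12: 12 × 96 = 1152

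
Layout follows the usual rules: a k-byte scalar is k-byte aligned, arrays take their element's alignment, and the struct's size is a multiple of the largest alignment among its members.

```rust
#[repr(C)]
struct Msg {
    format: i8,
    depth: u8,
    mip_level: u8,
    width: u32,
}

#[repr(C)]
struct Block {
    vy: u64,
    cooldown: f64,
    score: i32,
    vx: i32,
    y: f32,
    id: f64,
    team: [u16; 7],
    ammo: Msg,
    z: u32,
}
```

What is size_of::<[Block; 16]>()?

1152

Msg: format at 0 (size 1, align 1) → ends 1; depth at 1 (size 1, align 1) → ends 2; mip_level at 2 (size 1, align 1) → ends 3; pad 1 to align 4 for width; width at 4 (size 4, align 4) → ends 8; total 8 bytes, alignment 4
vy at 0 (size 8, align 8) → ends 8
cooldown at 8 (size 8, align 8) → ends 16
score at 16 (size 4, align 4) → ends 20
vx at 20 (size 4, align 4) → ends 24
y at 24 (size 4, align 4) → ends 28
pad 4 to align 8 for id
id at 32 (size 8, align 8) → ends 40
team at 40 (size 14, align 2) → ends 54
pad 2 to align 4 for ammo
ammo at 56 (size 8, align 4) → ends 64
z at 64 (size 4, align 4) → ends 68
tail pad 4 to reach multiple of 8
total 72 bytes, alignment 8
array of 16: 16 × 72 = 1152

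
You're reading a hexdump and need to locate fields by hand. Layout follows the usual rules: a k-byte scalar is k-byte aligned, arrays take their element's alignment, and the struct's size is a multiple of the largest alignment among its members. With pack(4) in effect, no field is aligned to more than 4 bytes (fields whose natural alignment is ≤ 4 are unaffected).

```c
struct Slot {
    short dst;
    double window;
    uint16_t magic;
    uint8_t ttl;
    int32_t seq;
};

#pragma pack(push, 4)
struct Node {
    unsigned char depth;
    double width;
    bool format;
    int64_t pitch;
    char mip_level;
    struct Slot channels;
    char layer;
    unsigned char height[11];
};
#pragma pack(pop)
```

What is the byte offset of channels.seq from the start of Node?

Slot: dst at 0 (size 2, align 2) → ends 2; pad 6 to align 8 for window; window at 8 (size 8, align 8) → ends 16; magic at 16 (size 2, align 2) → ends 18; ttl at 18 (size 1, align 1) → ends 19; pad 1 to align 4 for seq; seq at 20 (size 4, align 4) → ends 24; total 24 bytes, alignment 8
depth at 0 (size 1, align 1) → ends 1
pad 3 to align 4 for width
width at 4 (size 8, align 4) → ends 12
format at 12 (size 1, align 1) → ends 13
pad 3 to align 4 for pitch
pitch at 16 (size 8, align 4) → ends 24
mip_level at 24 (size 1, align 1) → ends 25
pad 3 to align 4 for channels
channels at 28 (size 24, align 4) → ends 52
within Slot: seq at 20
28 + 20 = 48

48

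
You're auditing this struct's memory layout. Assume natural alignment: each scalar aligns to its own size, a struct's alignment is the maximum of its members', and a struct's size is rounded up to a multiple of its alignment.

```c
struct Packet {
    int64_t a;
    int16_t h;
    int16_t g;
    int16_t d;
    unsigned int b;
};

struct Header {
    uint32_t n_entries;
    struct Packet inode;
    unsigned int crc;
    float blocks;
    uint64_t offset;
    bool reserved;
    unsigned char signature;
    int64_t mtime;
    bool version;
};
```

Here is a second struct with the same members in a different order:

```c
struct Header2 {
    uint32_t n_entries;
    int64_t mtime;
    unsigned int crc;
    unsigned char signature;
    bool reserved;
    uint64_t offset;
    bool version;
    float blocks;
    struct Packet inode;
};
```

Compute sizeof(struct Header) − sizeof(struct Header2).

Packet: a at 0 (size 8, align 8) → ends 8; h at 8 (size 2, align 2) → ends 10; g at 10 (size 2, align 2) → ends 12; d at 12 (size 2, align 2) → ends 14; pad 2 to align 4 for b; b at 16 (size 4, align 4) → ends 20; tail pad 4 to reach multiple of 8; total 24 bytes, alignment 8
n_entries at 0 (size 4, align 4) → ends 4
pad 4 to align 8 for inode
inode at 8 (size 24, align 8) → ends 32
crc at 32 (size 4, align 4) → ends 36
blocks at 36 (size 4, align 4) → ends 40
offset at 40 (size 8, align 8) → ends 48
reserved at 48 (size 1, align 1) → ends 49
signature at 49 (size 1, align 1) → ends 50
pad 6 to align 8 for mtime
mtime at 56 (size 8, align 8) → ends 64
version at 64 (size 1, align 1) → ends 65
tail pad 7 to reach multiple of 8
total 72 bytes, alignment 8
— Header2 —
n_entries at 0 (size 4, align 4) → ends 4
pad 4 to align 8 for mtime
mtime at 8 (size 8, align 8) → ends 16
crc at 16 (size 4, align 4) → ends 20
signature at 20 (size 1, align 1) → ends 21
reserved at 21 (size 1, align 1) → ends 22
pad 2 to align 8 for offset
offset at 24 (size 8, align 8) → ends 32
version at 32 (size 1, align 1) → ends 33
pad 3 to align 4 for blocks
blocks at 36 (size 4, align 4) → ends 40
inode at 40 (size 24, align 8) → ends 64
total 64 bytes, alignment 8
72 − 64 = 8

8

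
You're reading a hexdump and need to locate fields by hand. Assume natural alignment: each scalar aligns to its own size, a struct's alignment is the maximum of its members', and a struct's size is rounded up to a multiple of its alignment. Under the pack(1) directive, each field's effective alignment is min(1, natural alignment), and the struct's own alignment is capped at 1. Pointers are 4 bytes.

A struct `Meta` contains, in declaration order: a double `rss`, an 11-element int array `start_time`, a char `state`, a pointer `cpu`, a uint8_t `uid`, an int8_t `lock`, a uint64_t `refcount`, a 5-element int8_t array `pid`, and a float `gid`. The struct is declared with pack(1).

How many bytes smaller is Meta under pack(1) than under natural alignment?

natural layout:
  rss at 0 (size 8, align 8) → ends 8
  start_time at 8 (size 44, align 4) → ends 52
  state at 52 (size 1, align 1) → ends 53
  pad 3 to align 4 for cpu
  cpu at 56 (size 4, align 4) → ends 60
  uid at 60 (size 1, align 1) → ends 61
  lock at 61 (size 1, align 1) → ends 62
  pad 2 to align 8 for refcount
  refcount at 64 (size 8, align 8) → ends 72
  pid at 72 (size 5, align 1) → ends 77
  pad 3 to align 4 for gid
  gid at 80 (size 4, align 4) → ends 84
  tail pad 4 to reach multiple of 8
  total 88 bytes, alignment 8
packed(1) layout:
  rss at 0 (size 8, align 1) → ends 8
  start_time at 8 (size 44, align 1) → ends 52
  state at 52 (size 1, align 1) → ends 53
  cpu at 53 (size 4, align 1) → ends 57
  uid at 57 (size 1, align 1) → ends 58
  lock at 58 (size 1, align 1) → ends 59
  refcount at 59 (size 8, align 1) → ends 67
  pid at 67 (size 5, align 1) → ends 72
  gid at 72 (size 4, align 1) → ends 76
  total 76 bytes, alignment 1
88 − 76 = 12

12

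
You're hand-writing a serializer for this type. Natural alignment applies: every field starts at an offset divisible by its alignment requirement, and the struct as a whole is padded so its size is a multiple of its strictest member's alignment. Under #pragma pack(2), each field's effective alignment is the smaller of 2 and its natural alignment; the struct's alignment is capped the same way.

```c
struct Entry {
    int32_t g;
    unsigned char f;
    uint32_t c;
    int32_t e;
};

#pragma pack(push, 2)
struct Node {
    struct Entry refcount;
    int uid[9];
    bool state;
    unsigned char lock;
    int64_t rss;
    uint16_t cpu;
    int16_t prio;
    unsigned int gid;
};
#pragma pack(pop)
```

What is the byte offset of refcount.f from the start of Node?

4

Entry: g at 0 (size 4, align 4) → ends 4; f at 4 (size 1, align 1) → ends 5; pad 3 to align 4 for c; c at 8 (size 4, align 4) → ends 12; e at 12 (size 4, align 4) → ends 16; total 16 bytes, alignment 4
refcount at 0 (size 16, align 2) → ends 16
within Entry: f at 4
0 + 4 = 4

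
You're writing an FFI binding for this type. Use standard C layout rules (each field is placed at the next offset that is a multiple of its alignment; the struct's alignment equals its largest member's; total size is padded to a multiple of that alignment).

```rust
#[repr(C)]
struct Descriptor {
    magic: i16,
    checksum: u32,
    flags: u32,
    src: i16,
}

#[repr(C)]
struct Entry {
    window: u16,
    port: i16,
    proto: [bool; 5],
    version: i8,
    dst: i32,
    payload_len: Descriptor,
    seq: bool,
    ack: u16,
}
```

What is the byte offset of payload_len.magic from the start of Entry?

16

Descriptor: 0..2  magic  (2B, 2-aligned); 2..4  -- padding (2B); 4..8  checksum  (4B, 4-aligned); 8..12  flags  (4B, 4-aligned); 12..14  src  (2B, 2-aligned); 14..16  -- tail padding (2B); sizeof = 16, alignof = 4
0..2  window  (2B, 2-aligned)
2..4  port  (2B, 2-aligned)
4..9  proto  (5B, 1-aligned)
9..10  version  (1B, 1-aligned)
10..12  -- padding (2B)
12..16  dst  (4B, 4-aligned)
16..32  payload_len  (16B, 4-aligned)
within Descriptor: magic at 0
16 + 0 = 16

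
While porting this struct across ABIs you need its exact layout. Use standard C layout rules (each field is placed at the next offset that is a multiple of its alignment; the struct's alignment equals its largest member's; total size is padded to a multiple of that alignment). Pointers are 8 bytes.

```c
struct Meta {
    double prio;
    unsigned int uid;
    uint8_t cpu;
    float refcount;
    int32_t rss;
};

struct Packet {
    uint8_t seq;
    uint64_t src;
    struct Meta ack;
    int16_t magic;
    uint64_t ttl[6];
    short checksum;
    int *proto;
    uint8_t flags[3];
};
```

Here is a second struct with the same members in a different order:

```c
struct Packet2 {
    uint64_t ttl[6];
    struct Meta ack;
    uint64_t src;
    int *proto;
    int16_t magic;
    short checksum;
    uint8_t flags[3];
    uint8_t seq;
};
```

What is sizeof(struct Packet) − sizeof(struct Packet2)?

Meta: @0: prio [8B, align 8] → 8; @8: uid [4B, align 4] → 12; @12: cpu [1B, align 1] → 13; +3 pad (align 4); @16: refcount [4B, align 4] → 20; @20: rss [4B, align 4] → 24; size 24, align 8
@0: seq [1B, align 1] → 1
+7 pad (align 8)
@8: src [8B, align 8] → 16
@16: ack [24B, align 8] → 40
@40: magic [2B, align 2] → 42
+6 pad (align 8)
@48: ttl [48B, align 8] → 96
@96: checksum [2B, align 2] → 98
+6 pad (align 8)
@104: proto [8B, align 8] → 112
@112: flags [3B, align 1] → 115
+5 tail pad (align 8)
size 120, align 8
— Packet2 —
@0: ttl [48B, align 8] → 48
@48: ack [24B, align 8] → 72
@72: src [8B, align 8] → 80
@80: proto [8B, align 8] → 88
@88: magic [2B, align 2] → 90
@90: checksum [2B, align 2] → 92
@92: flags [3B, align 1] → 95
@95: seq [1B, align 1] → 96
size 96, align 8
120 − 96 = 24

24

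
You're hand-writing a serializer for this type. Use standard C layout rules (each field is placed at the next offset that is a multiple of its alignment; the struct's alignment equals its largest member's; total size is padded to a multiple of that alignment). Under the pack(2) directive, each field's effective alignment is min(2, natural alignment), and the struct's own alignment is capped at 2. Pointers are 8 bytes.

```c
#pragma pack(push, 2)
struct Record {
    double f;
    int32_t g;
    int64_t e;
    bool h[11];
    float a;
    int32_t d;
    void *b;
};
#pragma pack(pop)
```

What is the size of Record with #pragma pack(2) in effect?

48

@0: f [8B, align 2] → 8
@8: g [4B, align 2] → 12
@12: e [8B, align 2] → 20
@20: h [11B, align 1] → 31
+1 pad (align 2)
@32: a [4B, align 2] → 36
@36: d [4B, align 2] → 40
@40: b [8B, align 2] → 48
size 48, align 2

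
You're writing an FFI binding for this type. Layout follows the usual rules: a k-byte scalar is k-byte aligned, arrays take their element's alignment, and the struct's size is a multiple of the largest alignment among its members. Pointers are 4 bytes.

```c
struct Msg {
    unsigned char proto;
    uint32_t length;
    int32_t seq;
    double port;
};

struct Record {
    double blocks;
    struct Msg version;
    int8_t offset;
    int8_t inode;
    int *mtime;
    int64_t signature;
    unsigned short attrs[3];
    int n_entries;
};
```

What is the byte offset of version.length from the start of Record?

Msg: @0: proto [1B, align 1] → 1; +3 pad (align 4); @4: length [4B, align 4] → 8; @8: seq [4B, align 4] → 12; +4 pad (align 8); @16: port [8B, align 8] → 24; size 24, align 8
@0: blocks [8B, align 8] → 8
@8: version [24B, align 8] → 32
within Msg: length at 4
8 + 4 = 12

12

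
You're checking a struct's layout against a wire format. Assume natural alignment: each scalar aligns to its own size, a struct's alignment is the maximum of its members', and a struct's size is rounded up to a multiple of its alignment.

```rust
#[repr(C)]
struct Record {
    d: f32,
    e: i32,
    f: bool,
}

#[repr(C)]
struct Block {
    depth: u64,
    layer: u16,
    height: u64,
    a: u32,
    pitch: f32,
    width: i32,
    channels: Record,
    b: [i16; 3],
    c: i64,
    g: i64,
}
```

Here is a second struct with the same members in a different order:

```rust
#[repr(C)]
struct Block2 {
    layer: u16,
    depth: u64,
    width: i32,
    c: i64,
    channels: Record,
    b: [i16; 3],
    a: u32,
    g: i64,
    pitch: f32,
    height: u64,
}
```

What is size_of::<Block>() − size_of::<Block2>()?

Record: d at 0 (size 4, align 4) → ends 4; e at 4 (size 4, align 4) → ends 8; f at 8 (size 1, align 1) → ends 9; tail pad 3 to reach multiple of 4; total 12 bytes, alignment 4
depth at 0 (size 8, align 8) → ends 8
layer at 8 (size 2, align 2) → ends 10
pad 6 to align 8 for height
height at 16 (size 8, align 8) → ends 24
a at 24 (size 4, align 4) → ends 28
pitch at 28 (size 4, align 4) → ends 32
width at 32 (size 4, align 4) → ends 36
channels at 36 (size 12, align 4) → ends 48
b at 48 (size 6, align 2) → ends 54
pad 2 to align 8 for c
c at 56 (size 8, align 8) → ends 64
g at 64 (size 8, align 8) → ends 72
total 72 bytes, alignment 8
— Block2 —
layer at 0 (size 2, align 2) → ends 2
pad 6 to align 8 for depth
depth at 8 (size 8, align 8) → ends 16
width at 16 (size 4, align 4) → ends 20
pad 4 to align 8 for c
c at 24 (size 8, align 8) → ends 32
channels at 32 (size 12, align 4) → ends 44
b at 44 (size 6, align 2) → ends 50
pad 2 to align 4 for a
a at 52 (size 4, align 4) → ends 56
g at 56 (size 8, align 8) → ends 64
pitch at 64 (size 4, align 4) → ends 68
pad 4 to align 8 for height
height at 72 (size 8, align 8) → ends 80
total 80 bytes, alignment 8
72 − 80 = -8

-8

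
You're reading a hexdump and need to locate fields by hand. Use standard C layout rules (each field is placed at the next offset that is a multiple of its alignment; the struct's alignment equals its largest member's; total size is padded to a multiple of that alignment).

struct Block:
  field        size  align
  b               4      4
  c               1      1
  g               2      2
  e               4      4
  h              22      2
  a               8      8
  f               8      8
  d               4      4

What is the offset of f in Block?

48

b at 0 (size 4, align 4) → ends 4
c at 4 (size 1, align 1) → ends 5
pad 1 to align 2 for g
g at 6 (size 2, align 2) → ends 8
e at 8 (size 4, align 4) → ends 12
h at 12 (size 22, align 2) → ends 34
pad 6 to align 8 for a
a at 40 (size 8, align 8) → ends 48
f at 48 (size 8, align 8) → ends 56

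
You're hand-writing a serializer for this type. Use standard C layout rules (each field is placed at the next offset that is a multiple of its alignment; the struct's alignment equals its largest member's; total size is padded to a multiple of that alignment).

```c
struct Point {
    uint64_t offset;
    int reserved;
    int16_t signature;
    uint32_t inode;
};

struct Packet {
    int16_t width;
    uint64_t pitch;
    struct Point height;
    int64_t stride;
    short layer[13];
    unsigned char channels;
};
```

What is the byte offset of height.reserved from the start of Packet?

24

Point: offset at 0 (size 8, align 8) → ends 8; reserved at 8 (size 4, align 4) → ends 12; signature at 12 (size 2, align 2) → ends 14; pad 2 to align 4 for inode; inode at 16 (size 4, align 4) → ends 20; tail pad 4 to reach multiple of 8; total 24 bytes, alignment 8
width at 0 (size 2, align 2) → ends 2
pad 6 to align 8 for pitch
pitch at 8 (size 8, align 8) → ends 16
height at 16 (size 24, align 8) → ends 40
within Point: reserved at 8
16 + 8 = 24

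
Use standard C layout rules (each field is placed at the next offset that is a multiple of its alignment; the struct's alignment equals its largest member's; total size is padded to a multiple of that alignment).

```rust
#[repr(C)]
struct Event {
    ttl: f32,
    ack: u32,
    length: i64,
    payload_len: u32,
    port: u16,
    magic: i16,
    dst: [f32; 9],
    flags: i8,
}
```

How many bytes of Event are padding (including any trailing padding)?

3

0..4  ttl  (4B, 4-aligned)
4..8  ack  (4B, 4-aligned)
8..16  length  (8B, 8-aligned)
16..20  payload_len  (4B, 4-aligned)
20..22  port  (2B, 2-aligned)
22..24  magic  (2B, 2-aligned)
24..60  dst  (36B, 4-aligned)
60..61  flags  (1B, 1-aligned)
61..64  -- tail padding (3B)
sizeof = 64, alignof = 8
data bytes 61, size 64 → padding 3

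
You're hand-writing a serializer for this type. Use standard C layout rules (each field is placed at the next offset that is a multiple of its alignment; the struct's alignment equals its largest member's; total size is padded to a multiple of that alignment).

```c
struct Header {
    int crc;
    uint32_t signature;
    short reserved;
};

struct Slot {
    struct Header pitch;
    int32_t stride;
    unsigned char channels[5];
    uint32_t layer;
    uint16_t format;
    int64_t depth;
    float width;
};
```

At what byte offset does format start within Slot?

28

Header: crc at 0 (size 4, align 4) → ends 4; signature at 4 (size 4, align 4) → ends 8; reserved at 8 (size 2, align 2) → ends 10; tail pad 2 to reach multiple of 4; total 12 bytes, alignment 4
pitch at 0 (size 12, align 4) → ends 12
stride at 12 (size 4, align 4) → ends 16
channels at 16 (size 5, align 1) → ends 21
pad 3 to align 4 for layer
layer at 24 (size 4, align 4) → ends 28
format at 28 (size 2, align 2) → ends 30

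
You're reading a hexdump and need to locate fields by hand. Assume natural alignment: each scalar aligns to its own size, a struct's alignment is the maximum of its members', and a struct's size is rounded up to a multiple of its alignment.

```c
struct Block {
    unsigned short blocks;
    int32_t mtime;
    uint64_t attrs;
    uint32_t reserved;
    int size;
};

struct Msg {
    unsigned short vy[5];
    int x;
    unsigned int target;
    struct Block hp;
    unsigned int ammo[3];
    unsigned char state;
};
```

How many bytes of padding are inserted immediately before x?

2

Block: @0: blocks [2B, align 2] → 2; +2 pad (align 4); @4: mtime [4B, align 4] → 8; @8: attrs [8B, align 8] → 16; @16: reserved [4B, align 4] → 20; @20: size [4B, align 4] → 24; size 24, align 8
@0: vy [10B, align 2] → 10
+2 pad (align 4)
@12: x [4B, align 4] → 16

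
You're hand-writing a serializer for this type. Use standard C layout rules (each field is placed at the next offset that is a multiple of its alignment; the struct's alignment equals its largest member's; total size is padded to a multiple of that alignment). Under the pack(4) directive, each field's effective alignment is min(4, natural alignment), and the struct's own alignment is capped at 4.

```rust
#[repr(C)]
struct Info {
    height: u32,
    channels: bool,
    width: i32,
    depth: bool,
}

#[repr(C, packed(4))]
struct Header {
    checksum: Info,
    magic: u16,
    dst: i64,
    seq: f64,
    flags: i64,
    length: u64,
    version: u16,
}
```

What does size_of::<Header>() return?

56 bytes

Info: height at 0 (size 4, align 4) → ends 4; channels at 4 (size 1, align 1) → ends 5; pad 3 to align 4 for width; width at 8 (size 4, align 4) → ends 12; depth at 12 (size 1, align 1) → ends 13; tail pad 3 to reach multiple of 4; total 16 bytes, alignment 4
checksum at 0 (size 16, align 4) → ends 16
magic at 16 (size 2, align 2) → ends 18
pad 2 to align 4 for dst
dst at 20 (size 8, align 4) → ends 28
seq at 28 (size 8, align 4) → ends 36
flags at 36 (size 8, align 4) → ends 44
length at 44 (size 8, align 4) → ends 52
version at 52 (size 2, align 2) → ends 54
tail pad 2 to reach multiple of 4
total 56 bytes, alignment 4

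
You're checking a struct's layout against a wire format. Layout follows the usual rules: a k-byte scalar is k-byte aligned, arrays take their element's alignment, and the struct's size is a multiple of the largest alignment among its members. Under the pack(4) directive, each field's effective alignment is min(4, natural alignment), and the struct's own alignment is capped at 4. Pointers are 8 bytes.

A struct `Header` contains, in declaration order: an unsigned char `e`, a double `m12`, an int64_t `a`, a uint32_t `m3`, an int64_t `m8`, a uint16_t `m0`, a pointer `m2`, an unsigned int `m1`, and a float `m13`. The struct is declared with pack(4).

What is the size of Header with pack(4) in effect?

e at 0 (size 1, align 1) → ends 1
pad 3 to align 4 for m12
m12 at 4 (size 8, align 4) → ends 12
a at 12 (size 8, align 4) → ends 20
m3 at 20 (size 4, align 4) → ends 24
m8 at 24 (size 8, align 4) → ends 32
m0 at 32 (size 2, align 2) → ends 34
pad 2 to align 4 for m2
m2 at 36 (size 8, align 4) → ends 44
m1 at 44 (size 4, align 4) → ends 48
m13 at 48 (size 4, align 4) → ends 52
total 52 bytes, alignment 4

52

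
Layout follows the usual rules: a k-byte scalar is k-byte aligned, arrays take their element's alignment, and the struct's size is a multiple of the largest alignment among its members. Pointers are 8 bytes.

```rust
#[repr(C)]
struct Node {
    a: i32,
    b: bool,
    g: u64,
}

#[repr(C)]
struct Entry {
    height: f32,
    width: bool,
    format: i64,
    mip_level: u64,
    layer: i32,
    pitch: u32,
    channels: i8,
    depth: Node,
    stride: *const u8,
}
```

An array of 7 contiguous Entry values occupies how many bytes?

Node: @0: a [4B, align 4] → 4; @4: b [1B, align 1] → 5; +3 pad (align 8); @8: g [8B, align 8] → 16; size 16, align 8
@0: height [4B, align 4] → 4
@4: width [1B, align 1] → 5
+3 pad (align 8)
@8: format [8B, align 8] → 16
@16: mip_level [8B, align 8] → 24
@24: layer [4B, align 4] → 28
@28: pitch [4B, align 4] → 32
@32: channels [1B, align 1] → 33
+7 pad (align 8)
@40: depth [16B, align 8] → 56
@56: stride [8B, align 8] → 64
size 64, align 8
array of 7: 7 × 64 = 448

448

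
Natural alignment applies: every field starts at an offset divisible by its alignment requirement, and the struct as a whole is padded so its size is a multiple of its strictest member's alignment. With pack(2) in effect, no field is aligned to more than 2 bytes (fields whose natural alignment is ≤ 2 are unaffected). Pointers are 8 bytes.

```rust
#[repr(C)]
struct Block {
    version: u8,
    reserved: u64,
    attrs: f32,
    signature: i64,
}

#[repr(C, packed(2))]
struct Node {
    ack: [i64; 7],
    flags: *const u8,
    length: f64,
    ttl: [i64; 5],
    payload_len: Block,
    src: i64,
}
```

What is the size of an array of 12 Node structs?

Block: version at 0 (size 1, align 1) → ends 1; pad 7 to align 8 for reserved; reserved at 8 (size 8, align 8) → ends 16; attrs at 16 (size 4, align 4) → ends 20; pad 4 to align 8 for signature; signature at 24 (size 8, align 8) → ends 32; total 32 bytes, alignment 8
ack at 0 (size 56, align 2) → ends 56
flags at 56 (size 8, align 2) → ends 64
length at 64 (size 8, align 2) → ends 72
ttl at 72 (size 40, align 2) → ends 112
payload_len at 112 (size 32, align 2) → ends 144
src at 144 (size 8, align 2) → ends 152
total 152 bytes, alignment 2
array of 12: 12 × 152 = 1824

1824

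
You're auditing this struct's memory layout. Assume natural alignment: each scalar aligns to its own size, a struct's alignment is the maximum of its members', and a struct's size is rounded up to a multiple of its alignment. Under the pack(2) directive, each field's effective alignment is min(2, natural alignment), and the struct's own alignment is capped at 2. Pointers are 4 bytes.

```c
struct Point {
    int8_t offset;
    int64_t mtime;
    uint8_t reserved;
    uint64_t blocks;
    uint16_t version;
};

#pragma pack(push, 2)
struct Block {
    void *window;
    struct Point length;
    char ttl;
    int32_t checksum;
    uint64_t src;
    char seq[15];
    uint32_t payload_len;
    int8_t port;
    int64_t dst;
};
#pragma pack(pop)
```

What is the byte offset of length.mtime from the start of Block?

12

Point: offset at 0 (size 1, align 1) → ends 1; pad 7 to align 8 for mtime; mtime at 8 (size 8, align 8) → ends 16; reserved at 16 (size 1, align 1) → ends 17; pad 7 to align 8 for blocks; blocks at 24 (size 8, align 8) → ends 32; version at 32 (size 2, align 2) → ends 34; tail pad 6 to reach multiple of 8; total 40 bytes, alignment 8
window at 0 (size 4, align 2) → ends 4
length at 4 (size 40, align 2) → ends 44
within Point: mtime at 8
4 + 8 = 12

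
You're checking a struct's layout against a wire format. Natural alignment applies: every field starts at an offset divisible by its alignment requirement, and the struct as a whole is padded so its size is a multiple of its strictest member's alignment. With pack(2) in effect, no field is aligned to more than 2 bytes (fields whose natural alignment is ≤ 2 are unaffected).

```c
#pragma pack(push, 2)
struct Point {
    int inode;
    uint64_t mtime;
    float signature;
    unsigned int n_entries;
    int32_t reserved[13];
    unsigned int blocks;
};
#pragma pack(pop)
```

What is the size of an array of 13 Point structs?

0..4  inode  (4B, 2-aligned)
4..12  mtime  (8B, 2-aligned)
12..16  signature  (4B, 2-aligned)
16..20  n_entries  (4B, 2-aligned)
20..72  reserved  (52B, 2-aligned)
72..76  blocks  (4B, 2-aligned)
sizeof = 76, alignof = 2
array of 13: 13 × 76 = 988

988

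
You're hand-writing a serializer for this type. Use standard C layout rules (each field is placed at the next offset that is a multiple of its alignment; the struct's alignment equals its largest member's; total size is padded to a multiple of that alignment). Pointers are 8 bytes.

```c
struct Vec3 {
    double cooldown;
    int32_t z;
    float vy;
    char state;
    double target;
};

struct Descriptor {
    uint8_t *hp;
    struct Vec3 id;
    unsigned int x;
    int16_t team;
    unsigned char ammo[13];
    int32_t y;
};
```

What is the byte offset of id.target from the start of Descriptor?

Vec3: 0..8  cooldown  (8B, 8-aligned); 8..12  z  (4B, 4-aligned); 12..16  vy  (4B, 4-aligned); 16..17  state  (1B, 1-aligned); 17..24  -- padding (7B); 24..32  target  (8B, 8-aligned); sizeof = 32, alignof = 8
0..8  hp  (8B, 8-aligned)
8..40  id  (32B, 8-aligned)
within Vec3: target at 24
8 + 24 = 32

32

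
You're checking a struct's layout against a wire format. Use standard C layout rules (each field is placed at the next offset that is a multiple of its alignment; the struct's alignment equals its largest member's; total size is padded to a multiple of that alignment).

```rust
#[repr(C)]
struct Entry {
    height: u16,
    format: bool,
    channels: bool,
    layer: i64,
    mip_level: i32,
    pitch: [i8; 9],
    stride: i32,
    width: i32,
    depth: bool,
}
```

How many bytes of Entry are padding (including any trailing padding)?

14

@0: height [2B, align 2] → 2
@2: format [1B, align 1] → 3
@3: channels [1B, align 1] → 4
+4 pad (align 8)
@8: layer [8B, align 8] → 16
@16: mip_level [4B, align 4] → 20
@20: pitch [9B, align 1] → 29
+3 pad (align 4)
@32: stride [4B, align 4] → 36
@36: width [4B, align 4] → 40
@40: depth [1B, align 1] → 41
+7 tail pad (align 8)
size 48, align 8
data bytes 34, size 48 → padding 14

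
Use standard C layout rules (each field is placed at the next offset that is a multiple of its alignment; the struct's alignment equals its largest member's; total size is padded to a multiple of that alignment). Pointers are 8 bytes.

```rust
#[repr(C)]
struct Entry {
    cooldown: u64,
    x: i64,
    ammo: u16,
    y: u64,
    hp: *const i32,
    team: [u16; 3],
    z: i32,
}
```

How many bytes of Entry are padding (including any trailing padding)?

0..8  cooldown  (8B, 8-aligned)
8..16  x  (8B, 8-aligned)
16..18  ammo  (2B, 2-aligned)
18..24  -- padding (6B)
24..32  y  (8B, 8-aligned)
32..40  hp  (8B, 8-aligned)
40..46  team  (6B, 2-aligned)
46..48  -- padding (2B)
48..52  z  (4B, 4-aligned)
52..56  -- tail padding (4B)
sizeof = 56, alignof = 8
data bytes 44, size 56 → padding 12

12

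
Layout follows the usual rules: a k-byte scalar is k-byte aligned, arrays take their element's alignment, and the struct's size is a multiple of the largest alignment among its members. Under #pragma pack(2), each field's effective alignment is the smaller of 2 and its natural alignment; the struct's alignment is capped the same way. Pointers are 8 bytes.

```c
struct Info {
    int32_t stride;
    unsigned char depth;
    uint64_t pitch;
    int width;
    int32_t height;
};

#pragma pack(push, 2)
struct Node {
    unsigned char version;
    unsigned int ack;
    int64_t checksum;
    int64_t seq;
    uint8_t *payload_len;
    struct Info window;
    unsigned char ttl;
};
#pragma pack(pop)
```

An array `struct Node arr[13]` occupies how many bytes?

Info: 0..4  stride  (4B, 4-aligned); 4..5  depth  (1B, 1-aligned); 5..8  -- padding (3B); 8..16  pitch  (8B, 8-aligned); 16..20  width  (4B, 4-aligned); 20..24  height  (4B, 4-aligned); sizeof = 24, alignof = 8
0..1  version  (1B, 1-aligned)
1..2  -- padding (1B)
2..6  ack  (4B, 2-aligned)
6..14  checksum  (8B, 2-aligned)
14..22  seq  (8B, 2-aligned)
22..30  payload_len  (8B, 2-aligned)
30..54  window  (24B, 2-aligned)
54..55  ttl  (1B, 1-aligned)
55..56  -- tail padding (1B)
sizeof = 56, alignof = 2
array of 13: 13 × 56 = 728

728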